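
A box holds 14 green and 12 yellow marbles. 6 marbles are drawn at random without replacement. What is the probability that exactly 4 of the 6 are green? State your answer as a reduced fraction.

The sample space is all 6-subsets of the 26: C(26,6) = 230230.
Selections with exactly 4 green: choose 4 of the 14 green and 2 of the 12 yellow, C(14,4)·C(12,2) = 1001·66 = 66066.
Probability = 66066/230230 = 33/115.

33/115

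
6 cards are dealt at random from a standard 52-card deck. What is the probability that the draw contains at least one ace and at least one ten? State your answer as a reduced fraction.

There are C(52,6) = 20358520 possible draws.
By inclusion-exclusion on the complements, draws missing all aces or all tens: C(48,6) + C(48,6) − C(44,6) = 12271512 + 12271512 − 7059052 = 17483972.
So draws with at least one of each: 20358520 − 17483972 = 2874548, probability 2874548/20358520 = 718637/5089630.

718637/5089630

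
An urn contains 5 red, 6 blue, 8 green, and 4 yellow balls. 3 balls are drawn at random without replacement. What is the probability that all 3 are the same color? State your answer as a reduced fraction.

90/1771

There are C(23,3) = 1771 ways to draw 3 balls.
All same color: C(5,3) + C(6,3) + C(8,3) + C(4,3) = 10 + 20 + 56 + 4 = 90.
Probability = 90/1771.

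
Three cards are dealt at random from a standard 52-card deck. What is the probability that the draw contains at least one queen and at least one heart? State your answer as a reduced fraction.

There are C(52,3) = 22100 possible draws.
By inclusion-exclusion on the complements, draws missing all queens or all hearts: C(48,3) + C(39,3) − C(36,3) = 17296 + 9139 − 7140 = 19295.
So draws with at least one of each: 22100 − 19295 = 2805, probability 2805/22100 = 33/260.

33/260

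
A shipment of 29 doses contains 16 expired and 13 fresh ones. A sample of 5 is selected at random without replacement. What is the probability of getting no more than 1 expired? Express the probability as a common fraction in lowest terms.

There are C(29,5) = 118755 ways to choose the 5.
Favorable selections (no more than 1 expired): C(16,0)·C(13,5) + C(16,1)·C(13,4) = 1287 + 11440 = 12727.
Probability = 12727/118755 = 979/9135.

979/9135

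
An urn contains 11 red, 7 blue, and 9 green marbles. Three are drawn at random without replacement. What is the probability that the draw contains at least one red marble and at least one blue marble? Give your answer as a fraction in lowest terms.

There are C(27,3) = 2925 possible draws.
By inclusion-exclusion on the complements, draws missing all red or all blue: C(16,3) + C(20,3) − C(9,3) = 560 + 1140 − 84 = 1616.
So draws with at least one of each: 2925 − 1616 = 1309, probability 1309/2925.

1309/2925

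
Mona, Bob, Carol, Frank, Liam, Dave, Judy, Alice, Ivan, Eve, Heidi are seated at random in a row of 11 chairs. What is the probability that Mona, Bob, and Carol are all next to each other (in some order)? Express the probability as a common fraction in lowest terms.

3/55

There are 11! = 39916800 arrangements.
Treat the three as one block: 9! placements × 3! orders within the block = 362880·6 = 2177280.
Probability = 2177280/39916800 = 3/55.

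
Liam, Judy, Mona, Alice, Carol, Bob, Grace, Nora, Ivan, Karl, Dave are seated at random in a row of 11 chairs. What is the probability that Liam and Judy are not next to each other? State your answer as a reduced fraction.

9/11

There are 11! = 39916800 arrangements.
Arrangements with Liam and Judy adjacent: 2·10! = 7257600.
So not adjacent: 39916800 − 7257600 = 32659200, probability 32659200/39916800 = 9/11.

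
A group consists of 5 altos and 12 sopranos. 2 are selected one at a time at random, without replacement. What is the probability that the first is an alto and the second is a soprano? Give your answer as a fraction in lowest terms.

Multiply the conditional probabilities at each draw: 5/17 · 12/16 = 60/272 = 15/68.

15/68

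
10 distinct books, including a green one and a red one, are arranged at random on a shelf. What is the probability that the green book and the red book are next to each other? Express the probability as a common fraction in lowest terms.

There are 10! = 3628800 arrangements.
Treat the green book and the red book as a block: 9! arrangements of the blocks × 2 orders within the block = 2·362880 = 725760.
Probability = 725760/3628800 = 1/5.

1/5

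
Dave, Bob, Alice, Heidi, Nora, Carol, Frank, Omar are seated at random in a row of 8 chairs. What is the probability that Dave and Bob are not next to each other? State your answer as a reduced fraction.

3/4

There are 8! = 40320 arrangements.
Arrangements with Dave and Bob adjacent: 2·7! = 10080.
So not adjacent: 40320 − 10080 = 30240, probability 30240/40320 = 3/4.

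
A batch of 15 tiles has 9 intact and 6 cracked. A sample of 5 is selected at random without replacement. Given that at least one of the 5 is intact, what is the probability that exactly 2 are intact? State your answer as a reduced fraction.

80/333

Work in counts. Selections with at least one intact: C(15,5) − C(6,5) = 3003 − 6 = 2997.
Of those, selections where exactly 2 are intact: C(9,2)·C(6,3) = 36·20 = 720.
Conditional probability = 720/2997 = 80/333.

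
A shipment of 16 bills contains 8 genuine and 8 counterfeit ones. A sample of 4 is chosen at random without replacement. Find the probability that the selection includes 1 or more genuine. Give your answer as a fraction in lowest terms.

There are C(16,4) = 1820 ways to choose the 4.
The complement is all 4 are counterfeit: C(8,4) = 70.
Probability = 1 − 70/1820 = 1750/1820 = 25/26.

25/26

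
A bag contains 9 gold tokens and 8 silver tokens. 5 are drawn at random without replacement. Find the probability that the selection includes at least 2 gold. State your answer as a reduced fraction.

393/442

Total selections: C(17,5) = 6188.
Favorable selections (at least 2 gold): C(9,2)·C(8,3) + C(9,3)·C(8,2) + C(9,4)·C(8,1) + C(9,5)·C(8,0) = 2016 + 2352 + 1008 + 126 = 5502.
Probability = 5502/6188 = 393/442.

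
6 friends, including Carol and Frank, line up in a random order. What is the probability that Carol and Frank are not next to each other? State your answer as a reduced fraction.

2/3

There are 6! = 720 arrangements.
Arrangements with Carol and Frank adjacent: 2·5! = 240.
So not adjacent: 720 − 240 = 480, probability 480/720 = 2/3.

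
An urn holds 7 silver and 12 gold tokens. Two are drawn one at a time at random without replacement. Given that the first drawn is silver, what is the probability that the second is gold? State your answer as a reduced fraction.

After removing one silver, 18 remain: 6 silver and 12 gold.
So the probability the next is gold is 12/18 = 2/3.

2/3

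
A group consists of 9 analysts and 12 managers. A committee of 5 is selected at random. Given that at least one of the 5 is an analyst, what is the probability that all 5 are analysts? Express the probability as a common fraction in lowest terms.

14/2173

Work in counts. Selections with at least one analyst: C(21,5) − C(12,5) = 20349 − 792 = 19557.
Of those, selections where all 5 are analysts: C(9,5) = 126.
Conditional probability = 126/19557 = 14/2173.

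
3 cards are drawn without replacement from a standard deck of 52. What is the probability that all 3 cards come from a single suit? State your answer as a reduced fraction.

22/425

There are C(52,3) = 22100 possible 3-card hands.
Hands of one suit: 4 suits × C(13,3) = 4·286 = 1144.
Probability = 1144/22100 = 22/425.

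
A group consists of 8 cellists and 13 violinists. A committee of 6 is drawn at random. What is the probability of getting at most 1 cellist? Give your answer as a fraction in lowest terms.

There are C(21,6) = 54264 ways to choose the 6.
Favorable selections (at most 1 cellist): C(8,0)·C(13,6) + C(8,1)·C(13,5) = 1716 + 10296 = 12012.
Probability = 12012/54264 = 143/646.

143/646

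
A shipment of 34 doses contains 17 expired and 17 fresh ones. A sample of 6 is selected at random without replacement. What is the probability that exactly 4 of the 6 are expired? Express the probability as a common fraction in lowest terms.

2380/9889

There are C(34,6) = 1344904 ways to choose 6 from 34.
Selections with exactly 4 expired: choose 4 of the 17 expired and 2 of the 17 fresh, C(17,4)·C(17,2) = 2380·136 = 323680.
Probability = 323680/1344904 = 2380/9889.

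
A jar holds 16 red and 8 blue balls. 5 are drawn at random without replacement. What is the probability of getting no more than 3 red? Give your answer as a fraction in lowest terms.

421/759

There are C(24,5) = 42504 ways to choose the 5.
Count the complement (more than 3 red): C(16,4)·C(8,1) + C(16,5)·C(8,0) = 14560 + 4368 = 18928.
Probability = 1 − 18928/42504 = 23576/42504 = 421/759.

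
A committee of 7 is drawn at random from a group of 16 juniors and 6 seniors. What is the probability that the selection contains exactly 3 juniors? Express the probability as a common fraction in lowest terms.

175/3553

There are C(22,7) = 170544 ways to choose 7 from 22.
Selections with exactly 3 juniors: choose 3 of the 16 juniors and 4 of the 6 seniors, C(16,3)·C(6,4) = 560·15 = 8400.
Probability = 8400/170544 = 175/3553.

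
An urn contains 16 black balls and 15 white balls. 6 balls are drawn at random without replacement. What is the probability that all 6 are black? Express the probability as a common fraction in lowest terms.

There are C(31,6) = 736281 possible selections.
Selections with all black: C(16,6) = 8008.
Probability = 8008/736281 = 88/8091.

88/8091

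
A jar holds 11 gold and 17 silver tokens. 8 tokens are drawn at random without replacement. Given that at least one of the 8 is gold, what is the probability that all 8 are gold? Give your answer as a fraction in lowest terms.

Work in counts. Selections with at least one gold: C(28,8) − C(17,8) = 3108105 − 24310 = 3083795.
Of those, selections where all 8 are gold: C(11,8) = 165.
Conditional probability = 165/3083795 = 3/56069.

3/56069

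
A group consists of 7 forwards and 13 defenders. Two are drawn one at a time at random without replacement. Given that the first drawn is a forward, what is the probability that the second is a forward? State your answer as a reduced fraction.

6/19

After removing one forward, 19 remain: 6 forwards and 13 defenders.
So the probability the next is a forward is 6/19.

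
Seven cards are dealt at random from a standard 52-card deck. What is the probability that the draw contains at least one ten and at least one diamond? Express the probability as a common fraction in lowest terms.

There are C(52,7) = 133784560 possible draws.
By inclusion-exclusion on the complements, draws missing all tens or all diamonds: C(48,7) + C(39,7) − C(36,7) = 73629072 + 15380937 − 8347680 = 80662329.
So draws with at least one of each: 133784560 − 80662329 = 53122231, probability 53122231/133784560.

53122231/133784560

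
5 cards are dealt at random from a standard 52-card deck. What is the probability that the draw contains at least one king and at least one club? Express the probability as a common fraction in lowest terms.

229297/866320

There are C(52,5) = 2598960 possible draws.
By inclusion-exclusion on the complements, draws missing all kings or all clubs: C(48,5) + C(39,5) − C(36,5) = 1712304 + 575757 − 376992 = 1911069.
So draws with at least one of each: 2598960 − 1911069 = 687891, probability 687891/2598960 = 229297/866320.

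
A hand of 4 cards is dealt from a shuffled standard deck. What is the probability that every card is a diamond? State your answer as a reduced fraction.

There are C(52,4) = 270725 possible 4-card hands.
Hands that are all diamonds: C(13,4) = 715.
Probability = 715/270725 = 11/4165.

11/4165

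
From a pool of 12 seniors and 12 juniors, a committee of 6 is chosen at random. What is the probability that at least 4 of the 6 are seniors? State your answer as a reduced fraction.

1959/6118

Total selections: C(24,6) = 134596.
Favorable selections (at least 4 seniors): C(12,4)·C(12,2) + C(12,5)·C(12,1) + C(12,6)·C(12,0) = 32670 + 9504 + 924 = 43098.
Probability = 43098/134596 = 1959/6118.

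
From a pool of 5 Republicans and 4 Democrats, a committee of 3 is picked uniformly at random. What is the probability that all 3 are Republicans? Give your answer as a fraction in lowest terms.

There are C(9,3) = 84 possible selections.
Selections with all Republicans: C(5,3) = 10.
Probability = 10/84 = 5/42.

5/42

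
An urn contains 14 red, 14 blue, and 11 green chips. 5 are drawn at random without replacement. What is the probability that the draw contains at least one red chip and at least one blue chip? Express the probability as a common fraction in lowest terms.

There are C(39,5) = 575757 possible draws.
By inclusion-exclusion on the complements, draws missing all red or all blue: C(25,5) + C(25,5) − C(11,5) = 53130 + 53130 − 462 = 105798.
So draws with at least one of each: 575757 − 105798 = 469959, probability 469959/575757 = 22379/27417.

22379/27417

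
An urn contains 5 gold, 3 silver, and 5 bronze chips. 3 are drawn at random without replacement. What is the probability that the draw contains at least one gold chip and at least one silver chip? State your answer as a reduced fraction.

60/143

There are C(13,3) = 286 possible draws.
By inclusion-exclusion on the complements, draws missing all gold or all silver: C(8,3) + C(10,3) − C(5,3) = 56 + 120 − 10 = 166.
So draws with at least one of each: 286 − 166 = 120, probability 120/286 = 60/143.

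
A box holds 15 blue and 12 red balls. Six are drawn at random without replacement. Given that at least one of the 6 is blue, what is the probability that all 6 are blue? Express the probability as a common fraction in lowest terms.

455/26826

Work in counts. Selections with at least one blue: C(27,6) − C(12,6) = 296010 − 924 = 295086.
Of those, selections where all 6 are blue: C(15,6) = 5005.
Conditional probability = 5005/295086 = 455/26826.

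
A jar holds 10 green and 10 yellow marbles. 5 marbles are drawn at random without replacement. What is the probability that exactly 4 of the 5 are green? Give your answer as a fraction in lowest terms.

The sample space is all 5-subsets of the 20: C(20,5) = 15504.
Selections with exactly 4 green: choose 4 of the 10 green and 1 of the 10 yellow, C(10,4)·C(10,1) = 210·10 = 2100.
Probability = 2100/15504 = 175/1292.

175/1292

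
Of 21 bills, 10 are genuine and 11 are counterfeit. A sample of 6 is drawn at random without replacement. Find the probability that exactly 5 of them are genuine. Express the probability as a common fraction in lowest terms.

There are C(21,6) = 54264 ways to choose 6 from 21.
Selections with exactly 5 genuine: choose 5 of the 10 genuine and 1 of the 11 counterfeit, C(10,5)·C(11,1) = 252·11 = 2772.
Probability = 2772/54264 = 33/646.

33/646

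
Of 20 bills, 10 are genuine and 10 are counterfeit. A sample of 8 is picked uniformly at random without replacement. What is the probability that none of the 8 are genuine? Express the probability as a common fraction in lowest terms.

3/8398

There are C(20,8) = 125970 possible selections.
Selections with no genuine (all counterfeit): C(10,8) = 45.
Probability = 45/125970 = 3/8398.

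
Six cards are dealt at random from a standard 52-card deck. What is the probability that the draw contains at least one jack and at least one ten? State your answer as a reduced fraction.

There are C(52,6) = 20358520 possible draws.
By inclusion-exclusion on the complements, draws missing all jacks or all tens: C(48,6) + C(48,6) − C(44,6) = 12271512 + 12271512 − 7059052 = 17483972.
So draws with at least one of each: 20358520 − 17483972 = 2874548, probability 2874548/20358520 = 718637/5089630.

718637/5089630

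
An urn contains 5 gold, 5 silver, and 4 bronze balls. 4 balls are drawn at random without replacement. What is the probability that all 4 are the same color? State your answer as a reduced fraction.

1/91

There are C(14,4) = 1001 ways to draw 4 balls.
All same color: C(5,4) + C(5,4) + C(4,4) = 5 + 5 + 1 = 11.
Probability = 11/1001 = 1/91.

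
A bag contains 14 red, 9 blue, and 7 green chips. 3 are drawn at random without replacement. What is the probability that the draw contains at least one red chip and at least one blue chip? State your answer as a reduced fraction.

63/116

There are C(30,3) = 4060 possible draws.
By inclusion-exclusion on the complements, draws missing all red or all blue: C(16,3) + C(21,3) − C(7,3) = 560 + 1330 − 35 = 1855.
So draws with at least one of each: 4060 − 1855 = 2205, probability 2205/4060 = 63/116.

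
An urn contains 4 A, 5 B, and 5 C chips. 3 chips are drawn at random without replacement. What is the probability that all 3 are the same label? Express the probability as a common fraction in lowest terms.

There are C(14,3) = 364 ways to draw 3 chips.
All same label: C(4,3) + C(5,3) + C(5,3) = 4 + 10 + 10 = 24.
Probability = 24/364 = 6/91.

6/91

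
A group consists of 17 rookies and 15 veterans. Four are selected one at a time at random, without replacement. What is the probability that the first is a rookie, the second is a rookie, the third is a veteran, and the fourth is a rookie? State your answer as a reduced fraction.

Multiply the conditional probabilities at each draw: 17/32 · 16/31 · 15/30 · 15/29 = 61200/863040 = 255/3596.

255/3596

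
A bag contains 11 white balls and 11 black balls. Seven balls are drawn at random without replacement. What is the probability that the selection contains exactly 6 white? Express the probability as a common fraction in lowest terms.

77/2584

Total number of selections: C(22,7) = 170544.
Selections with exactly 6 white: choose 6 of the 11 white and 1 of the 11 black, C(11,6)·C(11,1) = 462·11 = 5082.
Probability = 5082/170544 = 77/2584.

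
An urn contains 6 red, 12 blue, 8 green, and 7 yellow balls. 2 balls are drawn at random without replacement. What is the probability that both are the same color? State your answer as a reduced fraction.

65/264

There are C(33,2) = 528 ways to draw 2 balls.
All same color: C(6,2) + C(12,2) + C(8,2) + C(7,2) = 15 + 66 + 28 + 21 = 130.
Probability = 130/528 = 65/264.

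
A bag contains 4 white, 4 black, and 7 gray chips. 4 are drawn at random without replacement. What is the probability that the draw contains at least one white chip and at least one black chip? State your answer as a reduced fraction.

148/273

There are C(15,4) = 1365 possible draws.
By inclusion-exclusion on the complements, draws missing all white or all black: C(11,4) + C(11,4) − C(7,4) = 330 + 330 − 35 = 625.
So draws with at least one of each: 1365 − 625 = 740, probability 740/1365 = 148/273.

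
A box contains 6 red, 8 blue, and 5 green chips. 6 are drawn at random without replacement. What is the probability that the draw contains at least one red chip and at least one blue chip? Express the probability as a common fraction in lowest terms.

There are C(19,6) = 27132 possible draws.
By inclusion-exclusion on the complements, draws missing all red or all blue: C(13,6) + C(11,6) − C(5,6) = 1716 + 462 − 0 = 2178.
So draws with at least one of each: 27132 − 2178 = 24954, probability 24954/27132 = 4159/4522.

4159/4522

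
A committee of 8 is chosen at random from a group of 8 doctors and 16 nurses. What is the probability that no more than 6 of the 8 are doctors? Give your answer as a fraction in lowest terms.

245114/245157

There are C(24,8) = 735471 ways to choose the 8.
Count the complement (more than 6 doctors): C(8,7)·C(16,1) + C(8,8)·C(16,0) = 128 + 1 = 129.
Probability = 1 − 129/735471 = 735342/735471 = 245114/245157.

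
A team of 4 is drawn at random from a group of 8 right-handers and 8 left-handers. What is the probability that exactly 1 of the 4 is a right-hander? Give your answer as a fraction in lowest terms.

Total number of selections: C(16,4) = 1820.
Selections with exactly 1 right-hander: choose 1 of the 8 right-handers and 3 of the 8 left-handers, C(8,1)·C(8,3) = 8·56 = 448.
Probability = 448/1820 = 16/65.

16/65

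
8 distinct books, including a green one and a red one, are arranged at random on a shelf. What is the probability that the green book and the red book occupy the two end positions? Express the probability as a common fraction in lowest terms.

There are 8! = 40320 arrangements.
Place the green book and the red book at the ends in 2 ways, arrange the remaining 6 in 6! = 720 ways: 2·720 = 1440.
Probability = 1440/40320 = 1/28.

1/28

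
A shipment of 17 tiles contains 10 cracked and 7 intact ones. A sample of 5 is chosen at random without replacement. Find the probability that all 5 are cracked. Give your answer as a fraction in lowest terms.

There are C(17,5) = 6188 possible selections.
Selections with all cracked: C(10,5) = 252.
Probability = 252/6188 = 9/221.

9/221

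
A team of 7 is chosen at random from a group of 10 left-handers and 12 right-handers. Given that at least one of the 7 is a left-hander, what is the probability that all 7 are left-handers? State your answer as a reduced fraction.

5/7073

Work in counts. Selections with at least one left-hander: C(22,7) − C(12,7) = 170544 − 792 = 169752.
Of those, selections where all 7 are left-handers: C(10,7) = 120.
Conditional probability = 120/169752 = 5/7073.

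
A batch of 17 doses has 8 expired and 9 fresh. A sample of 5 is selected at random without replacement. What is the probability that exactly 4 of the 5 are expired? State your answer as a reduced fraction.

The sample space is all 5-subsets of the 17: C(17,5) = 6188.
Selections with exactly 4 expired: choose 4 of the 8 expired and 1 of the 9 fresh, C(8,4)·C(9,1) = 70·9 = 630.
Probability = 630/6188 = 45/442.

45/442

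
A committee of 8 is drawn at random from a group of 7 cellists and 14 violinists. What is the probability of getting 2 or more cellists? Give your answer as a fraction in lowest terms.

2801/3230

Total selections: C(21,8) = 203490.
Favorable selections (2 or more cellists): C(7,2)·C(14,6) + C(7,3)·C(14,5) + C(7,4)·C(14,4) + C(7,5)·C(14,3) + C(7,6)·C(14,2) + C(7,7)·C(14,1) = 63063 + 70070 + 35035 + 7644 + 637 + 14 = 176463.
Probability = 176463/203490 = 2801/3230.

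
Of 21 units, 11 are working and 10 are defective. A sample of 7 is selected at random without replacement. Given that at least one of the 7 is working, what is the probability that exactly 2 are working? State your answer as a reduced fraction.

21/176

Work in counts. Selections with at least one working: C(21,7) − C(10,7) = 116280 − 120 = 116160.
Of those, selections where exactly 2 are working: C(11,2)·C(10,5) = 55·252 = 13860.
Conditional probability = 13860/116160 = 21/176.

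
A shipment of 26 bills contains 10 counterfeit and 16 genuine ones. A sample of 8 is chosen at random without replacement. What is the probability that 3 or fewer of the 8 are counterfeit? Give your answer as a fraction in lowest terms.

Total selections: C(26,8) = 1562275.
Favorable selections (3 or fewer counterfeit): C(10,0)·C(16,8) + C(10,1)·C(16,7) + C(10,2)·C(16,6) + C(10,3)·C(16,5) = 12870 + 114400 + 360360 + 524160 = 1011790.
Probability = 1011790/1562275 = 15566/24035.

15566/24035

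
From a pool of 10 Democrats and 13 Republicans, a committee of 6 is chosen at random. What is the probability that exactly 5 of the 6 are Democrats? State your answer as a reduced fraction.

156/4807

The sample space is all 6-subsets of the 23: C(23,6) = 100947.
Selections with exactly 5 Democrats: choose 5 of the 10 Democrats and 1 of the 13 Republicans, C(10,5)·C(13,1) = 252·13 = 3276.
Probability = 3276/100947 = 156/4807.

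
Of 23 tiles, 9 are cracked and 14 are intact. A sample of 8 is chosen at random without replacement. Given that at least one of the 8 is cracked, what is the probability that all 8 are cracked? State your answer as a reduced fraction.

Work in counts. Selections with at least one cracked: C(23,8) − C(14,8) = 490314 − 3003 = 487311.
Of those, selections where all 8 are cracked: C(9,8) = 9.
Conditional probability = 9/487311 = 3/162437.

3/162437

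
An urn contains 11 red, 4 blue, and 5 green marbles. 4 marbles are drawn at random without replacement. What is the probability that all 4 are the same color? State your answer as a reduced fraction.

There are C(20,4) = 4845 ways to draw 4 marbles.
All same color: C(11,4) + C(4,4) + C(5,4) = 330 + 1 + 5 = 336.
Probability = 336/4845 = 112/1615.

112/1615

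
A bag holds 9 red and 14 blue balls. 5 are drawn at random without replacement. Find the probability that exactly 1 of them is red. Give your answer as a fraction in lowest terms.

117/437

Total number of selections: C(23,5) = 33649.
Selections with exactly 1 red: choose 1 of the 9 red and 4 of the 14 blue, C(9,1)·C(14,4) = 9·1001 = 9009.
Probability = 9009/33649 = 117/437.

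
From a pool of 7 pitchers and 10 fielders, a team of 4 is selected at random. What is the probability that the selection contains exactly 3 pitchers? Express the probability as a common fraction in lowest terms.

5/34

There are C(17,4) = 2380 ways to choose 4 from 17.
Selections with exactly 3 pitchers: choose 3 of the 7 pitchers and 1 of the 10 fielders, C(7,3)·C(10,1) = 35·10 = 350.
Probability = 350/2380 = 5/34.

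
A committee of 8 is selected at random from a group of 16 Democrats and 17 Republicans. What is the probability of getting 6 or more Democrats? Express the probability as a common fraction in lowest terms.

Total selections: C(33,8) = 13884156.
Favorable selections (6 or more Democrats): C(16,6)·C(17,2) + C(16,7)·C(17,1) + C(16,8)·C(17,0) = 1089088 + 194480 + 12870 = 1296438.
Probability = 1296438/13884156 = 1511/16182.

1511/16182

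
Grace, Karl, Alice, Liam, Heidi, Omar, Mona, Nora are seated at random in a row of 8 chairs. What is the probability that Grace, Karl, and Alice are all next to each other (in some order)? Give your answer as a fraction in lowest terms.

There are 8! = 40320 arrangements.
Treat the three as one block: 6! placements × 3! orders within the block = 720·6 = 4320.
Probability = 4320/40320 = 3/28.

3/28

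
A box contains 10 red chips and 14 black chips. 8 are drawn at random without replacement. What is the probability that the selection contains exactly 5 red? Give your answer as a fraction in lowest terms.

10192/81719

The sample space is all 8-subsets of the 24: C(24,8) = 735471.
Selections with exactly 5 red: choose 5 of the 10 red and 3 of the 14 black, C(10,5)·C(14,3) = 252·364 = 91728.
Probability = 91728/735471 = 10192/81719.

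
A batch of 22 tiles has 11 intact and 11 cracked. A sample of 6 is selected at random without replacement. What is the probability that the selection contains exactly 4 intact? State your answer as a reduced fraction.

There are C(22,6) = 74613 ways to choose 6 from 22.
Selections with exactly 4 intact: choose 4 of the 11 intact and 2 of the 11 cracked, C(11,4)·C(11,2) = 330·55 = 18150.
Probability = 18150/74613 = 550/2261.

550/2261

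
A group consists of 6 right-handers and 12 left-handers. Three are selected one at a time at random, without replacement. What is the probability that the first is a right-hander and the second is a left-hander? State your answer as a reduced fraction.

4/17

Multiply the conditional probabilities at each draw: 6/18 · 12/17 = 72/306 = 4/17.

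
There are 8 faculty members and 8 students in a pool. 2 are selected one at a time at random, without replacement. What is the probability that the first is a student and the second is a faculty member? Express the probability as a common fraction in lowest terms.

Multiply the conditional probabilities at each draw: 8/16 · 8/15 = 64/240 = 4/15.

4/15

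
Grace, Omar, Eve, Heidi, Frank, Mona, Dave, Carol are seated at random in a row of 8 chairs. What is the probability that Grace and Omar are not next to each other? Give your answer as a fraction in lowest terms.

There are 8! = 40320 arrangements.
Arrangements with Grace and Omar adjacent: 2·7! = 10080.
So not adjacent: 40320 − 10080 = 30240, probability 30240/40320 = 3/4.

3/4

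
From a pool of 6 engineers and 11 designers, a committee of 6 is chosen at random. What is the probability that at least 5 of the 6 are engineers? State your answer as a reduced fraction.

67/12376

There are C(17,6) = 12376 ways to choose the 6.
Favorable selections (at least 5 engineers): C(6,5)·C(11,1) + C(6,6)·C(11,0) = 66 + 1 = 67.
Probability = 67/12376.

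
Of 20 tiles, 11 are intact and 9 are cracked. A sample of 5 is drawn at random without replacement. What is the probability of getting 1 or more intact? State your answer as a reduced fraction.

There are C(20,5) = 15504 ways to choose the 5.
The complement is all 5 are cracked: C(9,5) = 126.
Probability = 1 − 126/15504 = 15378/15504 = 2563/2584.

2563/2584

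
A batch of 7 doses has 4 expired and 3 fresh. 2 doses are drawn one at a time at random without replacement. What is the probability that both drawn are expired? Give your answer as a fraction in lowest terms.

2/7

Multiply the conditional probabilities at each draw: 4/7 · 3/6 = 12/42 = 2/7.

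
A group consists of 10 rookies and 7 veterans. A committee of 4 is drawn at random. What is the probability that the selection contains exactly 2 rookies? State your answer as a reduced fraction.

There are C(17,4) = 2380 ways to choose 4 from 17.
Selections with exactly 2 rookies: choose 2 of the 10 rookies and 2 of the 7 veterans, C(10,2)·C(7,2) = 45·21 = 945.
Probability = 945/2380 = 27/68.

27/68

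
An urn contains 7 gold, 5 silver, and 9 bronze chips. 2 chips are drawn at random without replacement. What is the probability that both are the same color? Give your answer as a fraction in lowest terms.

There are C(21,2) = 210 ways to draw 2 chips.
All same color: C(7,2) + C(5,2) + C(9,2) = 21 + 10 + 36 = 67.
Probability = 67/210.

67/210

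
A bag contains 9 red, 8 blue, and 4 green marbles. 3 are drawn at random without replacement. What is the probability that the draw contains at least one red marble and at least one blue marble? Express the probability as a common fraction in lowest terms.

414/665

There are C(21,3) = 1330 possible draws.
By inclusion-exclusion on the complements, draws missing all red or all blue: C(12,3) + C(13,3) − C(4,3) = 220 + 286 − 4 = 502.
So draws with at least one of each: 1330 − 502 = 828, probability 828/1330 = 414/665.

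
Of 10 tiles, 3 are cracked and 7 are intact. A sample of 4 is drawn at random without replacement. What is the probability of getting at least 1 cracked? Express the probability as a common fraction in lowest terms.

Total selections: C(10,4) = 210.
The complement is all 4 are intact: C(7,4) = 35.
Probability = 1 − 35/210 = 175/210 = 5/6.

5/6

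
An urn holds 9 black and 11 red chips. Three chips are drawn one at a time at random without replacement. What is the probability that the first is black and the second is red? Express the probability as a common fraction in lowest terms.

Multiply the conditional probabilities at each draw: 9/20 · 11/19 = 99/380.

99/380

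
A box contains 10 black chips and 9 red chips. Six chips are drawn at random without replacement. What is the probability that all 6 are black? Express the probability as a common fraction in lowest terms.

5/646

There are C(19,6) = 27132 possible selections.
Selections with all black: C(10,6) = 210.
Probability = 210/27132 = 5/646.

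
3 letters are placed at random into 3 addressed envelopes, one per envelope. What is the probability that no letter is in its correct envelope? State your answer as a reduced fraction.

1/3

There are 3! = 6 assignments.
By inclusion-exclusion, assignments with no fixed points: C(3,0)·3! − C(3,1)·2! + C(3,2)·1! − C(3,3)·0! = 2.
Probability = 2/6 = 1/3.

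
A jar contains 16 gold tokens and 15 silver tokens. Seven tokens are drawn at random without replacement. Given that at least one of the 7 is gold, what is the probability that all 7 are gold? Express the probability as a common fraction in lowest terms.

44/10089

Work in counts. Selections with at least one gold: C(31,7) − C(15,7) = 2629575 − 6435 = 2623140.
Of those, selections where all 7 are gold: C(16,7) = 11440.
Conditional probability = 11440/2623140 = 44/10089.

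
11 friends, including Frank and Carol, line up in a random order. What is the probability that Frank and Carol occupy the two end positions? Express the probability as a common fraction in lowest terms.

1/55

There are 11! = 39916800 arrangements.
Place Frank and Carol at the ends in 2 ways, arrange the remaining 9 in 9! = 362880 ways: 2·362880 = 725760.
Probability = 725760/39916800 = 1/55.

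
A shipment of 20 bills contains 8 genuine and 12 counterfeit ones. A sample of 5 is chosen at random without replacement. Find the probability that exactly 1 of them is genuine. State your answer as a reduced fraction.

The sample space is all 5-subsets of the 20: C(20,5) = 15504.
Selections with exactly 1 genuine: choose 1 of the 8 genuine and 4 of the 12 counterfeit, C(8,1)·C(12,4) = 8·495 = 3960.
Probability = 3960/15504 = 165/646.

165/646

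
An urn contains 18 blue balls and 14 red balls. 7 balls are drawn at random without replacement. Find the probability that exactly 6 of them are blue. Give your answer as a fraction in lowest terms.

Total number of selections: C(32,7) = 3365856.
Selections with exactly 6 blue: choose 6 of the 18 blue and 1 of the 14 red, C(18,6)·C(14,1) = 18564·14 = 259896.
Probability = 259896/3365856 = 833/10788.

833/10788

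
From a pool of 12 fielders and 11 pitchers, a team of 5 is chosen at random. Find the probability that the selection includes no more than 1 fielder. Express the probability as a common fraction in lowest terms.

402/3059

There are C(23,5) = 33649 ways to choose the 5.
Favorable selections (no more than 1 fielder): C(12,0)·C(11,5) + C(12,1)·C(11,4) = 462 + 3960 = 4422.
Probability = 4422/33649 = 402/3059.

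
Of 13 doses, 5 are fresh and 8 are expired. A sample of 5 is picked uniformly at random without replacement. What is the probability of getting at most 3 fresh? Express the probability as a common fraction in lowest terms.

1246/1287

There are C(13,5) = 1287 ways to choose the 5.
Favorable selections (at most 3 fresh): C(5,0)·C(8,5) + C(5,1)·C(8,4) + C(5,2)·C(8,3) + C(5,3)·C(8,2) = 56 + 350 + 560 + 280 = 1246.
Probability = 1246/1287.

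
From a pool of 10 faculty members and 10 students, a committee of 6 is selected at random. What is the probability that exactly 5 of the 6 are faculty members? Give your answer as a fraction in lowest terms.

21/323

Total number of selections: C(20,6) = 38760.
Selections with exactly 5 faculty members: choose 5 of the 10 faculty members and 1 of the 10 students, C(10,5)·C(10,1) = 252·10 = 2520.
Probability = 2520/38760 = 21/323.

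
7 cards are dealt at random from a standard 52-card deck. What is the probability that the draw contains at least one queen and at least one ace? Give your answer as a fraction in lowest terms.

There are C(52,7) = 133784560 possible draws.
By inclusion-exclusion on the complements, draws missing all queens or all aces: C(48,7) + C(48,7) − C(44,7) = 73629072 + 73629072 − 38320568 = 108937576.
So draws with at least one of each: 133784560 − 108937576 = 24846984, probability 24846984/133784560 = 3105873/16723070.

3105873/16723070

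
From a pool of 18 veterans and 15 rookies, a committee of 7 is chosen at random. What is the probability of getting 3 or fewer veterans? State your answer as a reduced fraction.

11596/29667

There are C(33,7) = 4272048 ways to choose the 7.
Favorable selections (3 or fewer veterans): C(18,0)·C(15,7) + C(18,1)·C(15,6) + C(18,2)·C(15,5) + C(18,3)·C(15,4) = 6435 + 90090 + 459459 + 1113840 = 1669824.
Probability = 1669824/4272048 = 11596/29667.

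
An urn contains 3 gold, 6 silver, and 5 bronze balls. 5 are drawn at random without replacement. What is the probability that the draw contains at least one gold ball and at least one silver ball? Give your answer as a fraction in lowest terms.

There are C(14,5) = 2002 possible draws.
By inclusion-exclusion on the complements, draws missing all gold or all silver: C(11,5) + C(8,5) − C(5,5) = 462 + 56 − 1 = 517.
So draws with at least one of each: 2002 − 517 = 1485, probability 1485/2002 = 135/182.

135/182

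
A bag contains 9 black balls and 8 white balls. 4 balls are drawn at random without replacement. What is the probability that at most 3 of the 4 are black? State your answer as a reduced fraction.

161/170

Total selections: C(17,4) = 2380.
The complement is exactly 4 black: C(9,4)·C(8,0) = 126.
Probability = 1 − 126/2380 = 2254/2380 = 161/170.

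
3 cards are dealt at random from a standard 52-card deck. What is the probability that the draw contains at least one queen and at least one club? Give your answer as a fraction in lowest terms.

33/260

There are C(52,3) = 22100 possible draws.
By inclusion-exclusion on the complements, draws missing all queens or all clubs: C(48,3) + C(39,3) − C(36,3) = 17296 + 9139 − 7140 = 19295.
So draws with at least one of each: 22100 − 19295 = 2805, probability 2805/22100 = 33/260.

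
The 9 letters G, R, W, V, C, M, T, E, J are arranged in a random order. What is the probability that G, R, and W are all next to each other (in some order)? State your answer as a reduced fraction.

There are 9! = 362880 arrangements.
Treat the three as one block: 7! placements × 3! orders within the block = 5040·6 = 30240.
Probability = 30240/362880 = 1/12.

1/12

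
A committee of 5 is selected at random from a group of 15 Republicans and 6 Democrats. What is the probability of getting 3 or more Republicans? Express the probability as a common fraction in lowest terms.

There are C(21,5) = 20349 ways to choose the 5.
Favorable selections (3 or more Republicans): C(15,3)·C(6,2) + C(15,4)·C(6,1) + C(15,5)·C(6,0) = 6825 + 8190 + 3003 = 18018.
Probability = 18018/20349 = 286/323.

286/323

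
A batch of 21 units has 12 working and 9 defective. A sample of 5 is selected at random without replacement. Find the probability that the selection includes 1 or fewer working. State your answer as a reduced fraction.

There are C(21,5) = 20349 ways to choose the 5.
Favorable selections (1 or fewer working): C(12,0)·C(9,5) + C(12,1)·C(9,4) = 126 + 1512 = 1638.
Probability = 1638/20349 = 26/323.

26/323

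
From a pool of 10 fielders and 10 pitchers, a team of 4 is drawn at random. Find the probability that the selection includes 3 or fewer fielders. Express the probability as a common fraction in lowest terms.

309/323

There are C(20,4) = 4845 ways to choose the 4.
The complement is exactly 4 fielders: C(10,4)·C(10,0) = 210.
Probability = 1 − 210/4845 = 4635/4845 = 309/323.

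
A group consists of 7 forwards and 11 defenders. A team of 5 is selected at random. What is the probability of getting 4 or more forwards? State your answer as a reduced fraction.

29/612

Total selections: C(18,5) = 8568.
Favorable selections (4 or more forwards): C(7,4)·C(11,1) + C(7,5)·C(11,0) = 385 + 21 = 406.
Probability = 406/8568 = 29/612.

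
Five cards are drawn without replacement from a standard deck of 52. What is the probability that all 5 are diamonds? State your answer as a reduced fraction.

There are C(52,5) = 2598960 possible 5-card hands.
Hands that are all diamonds: C(13,5) = 1287.
Probability = 1287/2598960 = 33/66640.

33/66640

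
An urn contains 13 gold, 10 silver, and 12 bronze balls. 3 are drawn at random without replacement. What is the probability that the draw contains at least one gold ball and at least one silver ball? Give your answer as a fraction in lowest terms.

585/1309

There are C(35,3) = 6545 possible draws.
By inclusion-exclusion on the complements, draws missing all gold or all silver: C(22,3) + C(25,3) − C(12,3) = 1540 + 2300 − 220 = 3620.
So draws with at least one of each: 6545 − 3620 = 2925, probability 2925/6545 = 585/1309.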